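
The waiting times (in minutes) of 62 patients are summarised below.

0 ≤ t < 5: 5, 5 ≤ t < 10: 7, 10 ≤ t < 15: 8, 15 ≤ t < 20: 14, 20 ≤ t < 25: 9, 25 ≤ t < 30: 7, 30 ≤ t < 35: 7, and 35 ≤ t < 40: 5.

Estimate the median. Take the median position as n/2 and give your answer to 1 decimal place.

Cumulative frequencies: 5, 12, 20, 34, 43, 50, 57, 62
n = 62; position = n/2 = 31.
This falls in the class 15 ≤ t < 20: L = 15, F = 20, f = 14, h = 5.
Median ≈ 15 + ((31 − 20) / 14) × 5 = 18.9286

18.9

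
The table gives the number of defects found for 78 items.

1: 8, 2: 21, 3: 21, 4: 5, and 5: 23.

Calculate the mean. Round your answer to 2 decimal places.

3.18

Values: 1, 2, 3, 4, 5
Σfx = 8×1 + 21×2 + 21×3 + 5×4 + 23×5 = 248
n = Σf = 78
Mean = 248 / 78 = 3.1795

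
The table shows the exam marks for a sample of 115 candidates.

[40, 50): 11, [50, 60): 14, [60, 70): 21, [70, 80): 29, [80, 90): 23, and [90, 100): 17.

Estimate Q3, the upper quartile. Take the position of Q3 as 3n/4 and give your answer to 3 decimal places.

84.891

Cumulative frequencies: 11, 25, 46, 75, 98, 115
n = 115; position = 3n/4 = 86.25.
This falls in the class [80, 90): L = 80, F = 75, f = 23, h = 10.
Upper quartile ≈ 80 + ((86.25 − 75) / 23) × 10 = 84.8913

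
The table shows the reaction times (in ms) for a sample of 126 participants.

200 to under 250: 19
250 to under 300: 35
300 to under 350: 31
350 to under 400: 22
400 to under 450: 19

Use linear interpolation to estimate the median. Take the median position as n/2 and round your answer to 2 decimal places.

Cumulative frequencies: 19, 54, 85, 107, 126
n = 126; position = n/2 = 63.
This falls in the class 300 to under 350: L = 300, F = 54, f = 31, h = 50.
Median ≈ 300 + ((63 − 54) / 31) × 50 = 314.5161

314.52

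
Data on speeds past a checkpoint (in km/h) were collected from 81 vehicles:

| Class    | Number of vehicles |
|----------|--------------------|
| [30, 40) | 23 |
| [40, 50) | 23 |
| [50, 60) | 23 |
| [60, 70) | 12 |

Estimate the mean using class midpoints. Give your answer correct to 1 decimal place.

Midpoints: 35, 45, 55, 65
Σfm = 23×35 + 23×45 + 23×55 + 12×65 = 3885
n = Σf = 81
Mean = 3885 / 81 = 47.9630

48.0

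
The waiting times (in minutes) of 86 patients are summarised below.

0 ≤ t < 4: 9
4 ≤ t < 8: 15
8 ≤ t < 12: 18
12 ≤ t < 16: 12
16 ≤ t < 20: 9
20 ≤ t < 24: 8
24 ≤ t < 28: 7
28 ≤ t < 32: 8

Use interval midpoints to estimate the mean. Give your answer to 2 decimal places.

14.14

Midpoints: 2, 6, 10, 14, 18, 22, 26, 30
Σfm = 9×2 + 15×6 + 18×10 + 12×14 + 9×18 + 8×22 + 7×26 + 8×30 = 1216
n = Σf = 86
Mean = 1216 / 86 = 14.1395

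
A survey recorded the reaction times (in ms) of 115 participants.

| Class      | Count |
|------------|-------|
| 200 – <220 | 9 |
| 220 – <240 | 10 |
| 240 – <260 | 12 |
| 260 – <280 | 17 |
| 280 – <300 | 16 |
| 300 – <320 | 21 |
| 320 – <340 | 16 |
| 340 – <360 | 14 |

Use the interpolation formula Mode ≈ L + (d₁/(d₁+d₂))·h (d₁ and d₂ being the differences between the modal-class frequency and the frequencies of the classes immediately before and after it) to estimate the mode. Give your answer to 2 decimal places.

Modal class: 300 – <320 (highest frequency 21).
d₁ = 21 − 16 = 5, d₂ = 21 − 16 = 5
Mode ≈ 300 + (5/(5+5)) × 20 = 300 + 10.0000 = 310.0000

310.00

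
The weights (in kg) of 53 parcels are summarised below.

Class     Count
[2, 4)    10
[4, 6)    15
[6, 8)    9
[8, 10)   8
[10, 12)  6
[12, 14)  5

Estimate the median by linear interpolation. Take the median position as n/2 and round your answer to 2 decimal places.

6.33

Cumulative frequencies: 10, 25, 34, 42, 48, 53
n = 53; position = n/2 = 26.5.
This falls in the class [6, 8): L = 6, F = 25, f = 9, h = 2.
Median ≈ 6 + ((26.5 − 25) / 9) × 2 = 6.3333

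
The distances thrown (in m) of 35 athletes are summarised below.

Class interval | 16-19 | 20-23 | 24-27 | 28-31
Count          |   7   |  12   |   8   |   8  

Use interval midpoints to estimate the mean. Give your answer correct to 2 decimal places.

Midpoints: 17.5, 21.5, 25.5, 29.5
Σfm = 7×17.5 + 12×21.5 + 8×25.5 + 8×29.5 = 820.5
n = Σf = 35
Mean = 820.5 / 35 = 23.4429

23.44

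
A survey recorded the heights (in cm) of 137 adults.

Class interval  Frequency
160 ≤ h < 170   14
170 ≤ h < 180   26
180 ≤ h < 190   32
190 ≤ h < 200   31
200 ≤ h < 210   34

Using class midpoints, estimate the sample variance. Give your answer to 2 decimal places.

172.22

Midpoints: 165, 175, 185, 195, 205
n = 137, Σfm = 25795, mean = 188.2847
Σfm² = 4880225
Σf(m − x̄)² = Σfm² − (Σfm)²/n = 4880225 − 25795²/137 = 23421.8978
Sample variance = 23421.8978 / 136 = 172.2198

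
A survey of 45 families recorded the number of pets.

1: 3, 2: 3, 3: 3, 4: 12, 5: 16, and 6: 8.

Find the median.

5

Cumulative frequencies: 3, 6, 9, 21, 37, 45
n = 45, so the median is the value in position (n+1)/2 = 23.
Position 23 falls at value 5.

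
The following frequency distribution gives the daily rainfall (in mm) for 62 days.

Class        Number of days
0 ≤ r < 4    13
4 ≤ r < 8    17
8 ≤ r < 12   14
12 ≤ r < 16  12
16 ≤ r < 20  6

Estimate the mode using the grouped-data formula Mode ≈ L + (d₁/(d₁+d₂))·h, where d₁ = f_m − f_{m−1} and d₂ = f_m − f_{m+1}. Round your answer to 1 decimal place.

Modal class: 4 ≤ r < 8 (highest frequency 17).
d₁ = 17 − 13 = 4, d₂ = 17 − 14 = 3
Mode ≈ 4 + (4/(4+3)) × 4 = 4 + 2.2857 = 6.2857

6.3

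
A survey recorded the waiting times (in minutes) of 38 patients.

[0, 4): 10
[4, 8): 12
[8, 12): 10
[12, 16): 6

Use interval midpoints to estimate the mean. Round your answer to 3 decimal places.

7.263

Midpoints: 2, 6, 10, 14
Σfm = 10×2 + 12×6 + 10×10 + 6×14 = 276
n = Σf = 38
Mean = 276 / 38 = 7.2632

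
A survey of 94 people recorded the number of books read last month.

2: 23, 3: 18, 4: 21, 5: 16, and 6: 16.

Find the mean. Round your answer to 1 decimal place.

3.8

Values: 2, 3, 4, 5, 6
Σfx = 23×2 + 18×3 + 21×4 + 16×5 + 16×6 = 360
n = Σf = 94
Mean = 360 / 94 = 3.8298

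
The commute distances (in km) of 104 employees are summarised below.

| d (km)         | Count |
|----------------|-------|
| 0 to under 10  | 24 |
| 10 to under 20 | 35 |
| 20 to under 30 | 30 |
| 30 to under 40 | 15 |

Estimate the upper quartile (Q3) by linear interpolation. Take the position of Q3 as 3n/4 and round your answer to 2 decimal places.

Cumulative frequencies: 24, 59, 89, 104
n = 104; position = 3n/4 = 78.
This falls in the class 20 to under 30: L = 20, F = 59, f = 30, h = 10.
Upper quartile ≈ 20 + ((78 − 59) / 30) × 10 = 26.3333

26.33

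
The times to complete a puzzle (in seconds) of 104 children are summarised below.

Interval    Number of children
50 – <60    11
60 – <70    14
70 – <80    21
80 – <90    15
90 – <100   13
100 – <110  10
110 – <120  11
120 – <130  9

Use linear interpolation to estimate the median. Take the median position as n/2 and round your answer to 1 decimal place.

84.0

Cumulative frequencies: 11, 25, 46, 61, 74, 84, 95, 104
n = 104; position = n/2 = 52.
This falls in the class 80 – <90: L = 80, F = 46, f = 15, h = 10.
Median ≈ 80 + ((52 − 46) / 15) × 10 = 84.0000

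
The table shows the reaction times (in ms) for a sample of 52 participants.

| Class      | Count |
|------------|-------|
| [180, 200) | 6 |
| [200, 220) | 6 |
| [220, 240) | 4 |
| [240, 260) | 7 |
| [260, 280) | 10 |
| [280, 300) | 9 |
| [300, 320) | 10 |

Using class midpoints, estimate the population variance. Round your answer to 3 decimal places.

1591.716

Midpoints: 190, 210, 230, 250, 270, 290, 310
n = 52, Σfm = 13480, mean = 259.2308
Σfm² = 3577200
Σf(m − x̄)² = Σfm² − (Σfm)²/n = 3577200 − 13480²/52 = 82769.2308
Population variance = 82769.2308 / 52 = 1591.7160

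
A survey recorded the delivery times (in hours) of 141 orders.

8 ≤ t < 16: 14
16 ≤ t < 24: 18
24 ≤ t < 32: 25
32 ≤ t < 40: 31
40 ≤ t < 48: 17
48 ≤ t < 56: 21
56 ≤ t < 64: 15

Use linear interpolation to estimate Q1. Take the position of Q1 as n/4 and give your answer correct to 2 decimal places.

Cumulative frequencies: 14, 32, 57, 88, 105, 126, 141
n = 141; position = n/4 = 35.25.
This falls in the class 24 ≤ t < 32: L = 24, F = 32, f = 25, h = 8.
Lower quartile ≈ 24 + ((35.25 − 32) / 25) × 8 = 25.0400

25.04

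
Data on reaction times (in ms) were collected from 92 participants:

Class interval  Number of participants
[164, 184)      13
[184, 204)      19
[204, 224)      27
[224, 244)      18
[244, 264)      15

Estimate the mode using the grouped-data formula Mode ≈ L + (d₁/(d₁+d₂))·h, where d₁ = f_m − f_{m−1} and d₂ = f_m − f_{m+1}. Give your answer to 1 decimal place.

213.4

Modal class: [204, 224) (highest frequency 27).
d₁ = 27 − 19 = 8, d₂ = 27 − 18 = 9
Mode ≈ 204 + (8/(8+9)) × 20 = 204 + 9.4118 = 213.4118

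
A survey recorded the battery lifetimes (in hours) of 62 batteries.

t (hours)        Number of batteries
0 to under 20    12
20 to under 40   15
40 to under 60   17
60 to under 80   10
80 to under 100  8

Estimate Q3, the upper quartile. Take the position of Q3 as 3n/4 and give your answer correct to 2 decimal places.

Cumulative frequencies: 12, 27, 44, 54, 62
n = 62; position = 3n/4 = 46.5.
This falls in the class 60 to under 80: L = 60, F = 44, f = 10, h = 20.
Upper quartile ≈ 60 + ((46.5 − 44) / 10) × 20 = 65.0000

65.00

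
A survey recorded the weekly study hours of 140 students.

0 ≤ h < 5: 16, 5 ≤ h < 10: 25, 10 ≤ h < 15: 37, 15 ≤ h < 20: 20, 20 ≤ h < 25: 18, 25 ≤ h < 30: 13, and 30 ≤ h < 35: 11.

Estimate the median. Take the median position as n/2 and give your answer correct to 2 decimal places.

13.92

Cumulative frequencies: 16, 41, 78, 98, 116, 129, 140
n = 140; position = n/2 = 70.
This falls in the class 10 ≤ h < 15: L = 10, F = 41, f = 37, h = 5.
Median ≈ 10 + ((70 − 41) / 37) × 5 = 13.9189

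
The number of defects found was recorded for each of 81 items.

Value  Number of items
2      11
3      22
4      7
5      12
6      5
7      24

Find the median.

5

Cumulative frequencies: 11, 33, 40, 52, 57, 81
n = 81, so the median is the value in position (n+1)/2 = 41.
Position 41 falls at value 5.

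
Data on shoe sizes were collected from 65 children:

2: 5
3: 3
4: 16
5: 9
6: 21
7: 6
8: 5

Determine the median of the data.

Cumulative frequencies: 5, 8, 24, 33, 54, 60, 65
n = 65, so the median is the value in position (n+1)/2 = 33.
Position 33 falls at value 5.

5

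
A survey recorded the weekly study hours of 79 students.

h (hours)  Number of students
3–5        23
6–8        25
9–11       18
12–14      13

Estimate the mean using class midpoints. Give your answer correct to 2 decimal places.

7.80

Midpoints: 4, 7, 10, 13
Σfm = 23×4 + 25×7 + 18×10 + 13×13 = 616
n = Σf = 79
Mean = 616 / 79 = 7.7975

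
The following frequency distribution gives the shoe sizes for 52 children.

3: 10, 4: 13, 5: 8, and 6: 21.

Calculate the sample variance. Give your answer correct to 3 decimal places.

1.397

Values: 3, 4, 5, 6
n = 52, Σfx = 248, mean = 4.7692
Σfx² = 1254
Σf(x − x̄)² = Σfx² − (Σfx)²/n = 1254 − 248²/52 = 71.2308
Sample variance = 71.2308 / 51 = 1.3967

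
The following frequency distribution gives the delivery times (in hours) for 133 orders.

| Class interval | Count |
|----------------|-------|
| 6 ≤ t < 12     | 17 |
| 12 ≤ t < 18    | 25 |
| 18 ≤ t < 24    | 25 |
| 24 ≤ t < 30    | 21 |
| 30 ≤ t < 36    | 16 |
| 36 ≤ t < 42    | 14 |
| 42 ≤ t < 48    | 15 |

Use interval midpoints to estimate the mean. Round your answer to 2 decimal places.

Midpoints: 9, 15, 21, 27, 33, 39, 45
Σfm = 17×9 + 25×15 + 25×21 + 21×27 + 16×33 + 14×39 + 15×45 = 3369
n = Σf = 133
Mean = 3369 / 133 = 25.3308

25.33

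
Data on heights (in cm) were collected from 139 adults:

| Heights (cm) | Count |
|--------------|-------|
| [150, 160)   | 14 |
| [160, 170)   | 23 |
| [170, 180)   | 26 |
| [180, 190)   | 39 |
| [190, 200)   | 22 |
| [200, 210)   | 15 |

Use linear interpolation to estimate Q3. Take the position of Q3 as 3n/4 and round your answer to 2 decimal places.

191.02

Cumulative frequencies: 14, 37, 63, 102, 124, 139
n = 139; position = 3n/4 = 104.25.
This falls in the class [190, 200): L = 190, F = 102, f = 22, h = 10.
Upper quartile ≈ 190 + ((104.25 − 102) / 22) × 10 = 191.0227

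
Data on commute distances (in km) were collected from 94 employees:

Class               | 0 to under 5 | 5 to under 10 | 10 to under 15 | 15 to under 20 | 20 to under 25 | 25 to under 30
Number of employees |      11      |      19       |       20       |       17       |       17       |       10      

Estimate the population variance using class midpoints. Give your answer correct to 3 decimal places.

Midpoints: 2.5, 7.5, 12.5, 17.5, 22.5, 27.5
n = 94, Σfm = 1375, mean = 14.6277
Σfm² = 25637.5
Σf(m − x̄)² = Σfm² − (Σfm)²/n = 25637.5 − 1375²/94 = 5524.4681
Population variance = 5524.4681 / 94 = 58.7709

58.771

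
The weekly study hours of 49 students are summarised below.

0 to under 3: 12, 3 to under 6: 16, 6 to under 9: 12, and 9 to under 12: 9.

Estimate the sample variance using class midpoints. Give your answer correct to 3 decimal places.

10.010

Midpoints: 1.5, 4.5, 7.5, 10.5
n = 49, Σfm = 274.5, mean = 5.6020
Σfm² = 2018.25
Σf(m − x̄)² = Σfm² − (Σfm)²/n = 2018.25 − 274.5²/49 = 480.4898
Sample variance = 480.4898 / 48 = 10.0102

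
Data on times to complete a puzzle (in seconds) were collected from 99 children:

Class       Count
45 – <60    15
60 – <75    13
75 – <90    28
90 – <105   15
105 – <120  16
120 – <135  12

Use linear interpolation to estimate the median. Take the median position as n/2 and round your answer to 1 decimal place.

86.5

Cumulative frequencies: 15, 28, 56, 71, 87, 99
n = 99; position = n/2 = 49.5.
This falls in the class 75 – <90: L = 75, F = 28, f = 28, h = 15.
Median ≈ 75 + ((49.5 − 28) / 28) × 15 = 86.5179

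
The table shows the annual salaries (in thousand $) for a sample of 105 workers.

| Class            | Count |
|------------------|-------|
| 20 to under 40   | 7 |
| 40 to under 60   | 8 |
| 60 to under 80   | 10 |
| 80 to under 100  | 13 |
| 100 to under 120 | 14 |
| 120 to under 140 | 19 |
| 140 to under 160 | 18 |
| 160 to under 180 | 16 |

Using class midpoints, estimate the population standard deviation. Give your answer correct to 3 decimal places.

Midpoints: 30, 50, 70, 90, 110, 130, 150, 170
n = 105, Σfm = 11910, mean = 113.4286
Σfm² = 1538500
Σf(m − x̄)² = Σfm² − (Σfm)²/n = 1538500 − 11910²/105 = 187565.7143
Population variance = 187565.7143 / 105 = 1786.3401
Standard deviation = √1786.3401 = 42.2651

42.265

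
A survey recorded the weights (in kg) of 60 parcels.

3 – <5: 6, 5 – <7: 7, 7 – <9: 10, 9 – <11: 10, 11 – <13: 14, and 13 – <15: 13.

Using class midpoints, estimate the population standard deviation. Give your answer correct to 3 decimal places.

3.245

Midpoints: 4, 6, 8, 10, 12, 14
n = 60, Σfm = 596, mean = 9.9333
Σfm² = 6552
Σf(m − x̄)² = Σfm² − (Σfm)²/n = 6552 − 596²/60 = 631.7333
Population variance = 631.7333 / 60 = 10.5289
Standard deviation = √10.5289 = 3.2448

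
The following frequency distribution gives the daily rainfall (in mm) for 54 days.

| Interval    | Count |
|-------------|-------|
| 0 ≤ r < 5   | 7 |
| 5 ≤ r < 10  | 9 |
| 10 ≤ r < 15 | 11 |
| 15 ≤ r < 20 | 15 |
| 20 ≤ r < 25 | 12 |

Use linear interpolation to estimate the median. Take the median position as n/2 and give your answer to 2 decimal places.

15.00

Cumulative frequencies: 7, 16, 27, 42, 54
n = 54; position = n/2 = 27.
This falls in the class 10 ≤ r < 15: L = 10, F = 16, f = 11, h = 5.
Median ≈ 10 + ((27 − 16) / 11) × 5 = 15.0000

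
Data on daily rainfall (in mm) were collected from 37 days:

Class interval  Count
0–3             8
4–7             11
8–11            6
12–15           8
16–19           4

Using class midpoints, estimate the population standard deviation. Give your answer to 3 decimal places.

5.250

Midpoints: 1.5, 5.5, 9.5, 13.5, 17.5
n = 37, Σfm = 307.5, mean = 8.3108
Σfm² = 3575.25
Σf(m − x̄)² = Σfm² − (Σfm)²/n = 3575.25 − 307.5²/37 = 1019.6757
Population variance = 1019.6757 / 37 = 27.5588
Standard deviation = √27.5588 = 5.2496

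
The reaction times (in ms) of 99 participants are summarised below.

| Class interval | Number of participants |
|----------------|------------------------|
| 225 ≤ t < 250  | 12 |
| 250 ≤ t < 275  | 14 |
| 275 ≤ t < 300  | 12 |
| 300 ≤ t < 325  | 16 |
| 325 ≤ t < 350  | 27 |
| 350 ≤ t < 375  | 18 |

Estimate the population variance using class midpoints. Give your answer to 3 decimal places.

1725.334

Midpoints: 237.5, 262.5, 287.5, 312.5, 337.5, 362.5
n = 99, Σfm = 30612.5, mean = 309.2172
Σfm² = 9636718.75
Σf(m − x̄)² = Σfm² − (Σfm)²/n = 9636718.75 − 30612.5²/99 = 170808.0808
Population variance = 170808.0808 / 99 = 1725.3341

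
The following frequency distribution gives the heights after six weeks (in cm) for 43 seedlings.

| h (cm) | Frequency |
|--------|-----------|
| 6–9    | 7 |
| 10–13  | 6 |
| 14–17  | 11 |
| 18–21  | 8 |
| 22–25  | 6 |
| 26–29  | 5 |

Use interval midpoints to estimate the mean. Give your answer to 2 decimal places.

Midpoints: 7.5, 11.5, 15.5, 19.5, 23.5, 27.5
Σfm = 7×7.5 + 6×11.5 + 11×15.5 + 8×19.5 + 6×23.5 + 5×27.5 = 726.5
n = Σf = 43
Mean = 726.5 / 43 = 16.8953

16.90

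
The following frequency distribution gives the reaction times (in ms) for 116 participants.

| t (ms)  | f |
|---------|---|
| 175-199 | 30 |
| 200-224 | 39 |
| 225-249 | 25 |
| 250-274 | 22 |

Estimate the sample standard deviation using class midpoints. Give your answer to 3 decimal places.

Midpoints: 187, 212, 237, 262
n = 116, Σfm = 25567, mean = 220.4052
Σfm² = 5716279
Σf(m − x̄)² = Σfm² − (Σfm)²/n = 5716279 − 25567²/116 = 81179.9569
Sample variance = 81179.9569 / 115 = 705.9127
Standard deviation = √705.9127 = 26.5690

26.569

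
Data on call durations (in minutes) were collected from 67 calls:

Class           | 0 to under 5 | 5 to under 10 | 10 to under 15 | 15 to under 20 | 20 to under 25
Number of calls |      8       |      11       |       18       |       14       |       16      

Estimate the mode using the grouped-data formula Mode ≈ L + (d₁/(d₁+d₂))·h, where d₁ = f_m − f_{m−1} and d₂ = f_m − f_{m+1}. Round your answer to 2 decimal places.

13.18

Modal class: 10 to under 15 (highest frequency 18).
d₁ = 18 − 11 = 7, d₂ = 18 − 14 = 4
Mode ≈ 10 + (7/(7+4)) × 5 = 10 + 3.1818 = 13.1818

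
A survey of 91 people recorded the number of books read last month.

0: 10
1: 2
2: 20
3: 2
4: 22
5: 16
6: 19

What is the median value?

Cumulative frequencies: 10, 12, 32, 34, 56, 72, 91
n = 91, so the median is the value in position (n+1)/2 = 46.
Position 46 falls at value 4.

4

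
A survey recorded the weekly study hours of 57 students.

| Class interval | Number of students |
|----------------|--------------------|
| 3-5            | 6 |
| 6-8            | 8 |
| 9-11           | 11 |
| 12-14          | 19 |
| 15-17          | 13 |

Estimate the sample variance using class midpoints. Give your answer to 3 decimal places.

Midpoints: 4, 7, 10, 13, 16
n = 57, Σfm = 645, mean = 11.3158
Σfm² = 8127
Σf(m − x̄)² = Σfm² − (Σfm)²/n = 8127 − 645²/57 = 828.3158
Sample variance = 828.3158 / 56 = 14.7914

14.791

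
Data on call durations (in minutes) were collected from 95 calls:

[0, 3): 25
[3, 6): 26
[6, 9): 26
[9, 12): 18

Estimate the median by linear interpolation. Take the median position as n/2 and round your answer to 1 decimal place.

Cumulative frequencies: 25, 51, 77, 95
n = 95; position = n/2 = 47.5.
This falls in the class [3, 6): L = 3, F = 25, f = 26, h = 3.
Median ≈ 3 + ((47.5 − 25) / 26) × 3 = 5.5962

5.6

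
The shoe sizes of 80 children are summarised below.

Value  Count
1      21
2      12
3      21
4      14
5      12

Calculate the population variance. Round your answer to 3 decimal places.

Values: 1, 2, 3, 4, 5
n = 80, Σfx = 224, mean = 2.8000
Σfx² = 782
Σf(x − x̄)² = Σfx² − (Σfx)²/n = 782 − 224²/80 = 154.8000
Population variance = 154.8000 / 80 = 1.9350

1.935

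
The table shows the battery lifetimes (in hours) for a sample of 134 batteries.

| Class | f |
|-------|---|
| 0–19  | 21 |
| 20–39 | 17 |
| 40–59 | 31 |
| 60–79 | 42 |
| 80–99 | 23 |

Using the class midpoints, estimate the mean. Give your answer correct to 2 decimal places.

Midpoints: 9.5, 29.5, 49.5, 69.5, 89.5
Σfm = 21×9.5 + 17×29.5 + 31×49.5 + 42×69.5 + 23×89.5 = 7213
n = Σf = 134
Mean = 7213 / 134 = 53.8284

53.83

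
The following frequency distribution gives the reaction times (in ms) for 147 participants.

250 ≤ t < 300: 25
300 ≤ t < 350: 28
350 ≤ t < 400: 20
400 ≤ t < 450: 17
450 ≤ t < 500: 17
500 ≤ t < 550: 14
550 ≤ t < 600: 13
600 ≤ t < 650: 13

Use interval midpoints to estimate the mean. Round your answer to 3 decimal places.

419.898

Midpoints: 275, 325, 375, 425, 475, 525, 575, 625
Σfm = 25×275 + 28×325 + 20×375 + 17×425 + 17×475 + 14×525 + 13×575 + 13×625 = 61725
n = Σf = 147
Mean = 61725 / 147 = 419.8980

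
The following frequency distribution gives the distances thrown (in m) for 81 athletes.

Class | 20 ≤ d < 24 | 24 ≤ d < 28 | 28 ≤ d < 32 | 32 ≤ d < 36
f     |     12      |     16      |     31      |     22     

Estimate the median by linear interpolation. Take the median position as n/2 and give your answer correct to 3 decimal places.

Cumulative frequencies: 12, 28, 59, 81
n = 81; position = n/2 = 40.5.
This falls in the class 28 ≤ d < 32: L = 28, F = 28, f = 31, h = 4.
Median ≈ 28 + ((40.5 − 28) / 31) × 4 = 29.6129

29.613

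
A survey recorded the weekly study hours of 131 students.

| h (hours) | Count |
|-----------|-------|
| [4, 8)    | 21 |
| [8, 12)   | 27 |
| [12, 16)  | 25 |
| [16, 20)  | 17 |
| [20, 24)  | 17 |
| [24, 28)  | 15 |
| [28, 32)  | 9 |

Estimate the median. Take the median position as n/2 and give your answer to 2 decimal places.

14.80

Cumulative frequencies: 21, 48, 73, 90, 107, 122, 131
n = 131; position = n/2 = 65.5.
This falls in the class [12, 16): L = 12, F = 48, f = 25, h = 4.
Median ≈ 12 + ((65.5 − 48) / 25) × 4 = 14.8000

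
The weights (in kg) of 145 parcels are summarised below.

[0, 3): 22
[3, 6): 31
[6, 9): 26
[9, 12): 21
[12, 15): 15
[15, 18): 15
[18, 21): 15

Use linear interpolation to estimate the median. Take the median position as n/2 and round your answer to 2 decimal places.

8.25

Cumulative frequencies: 22, 53, 79, 100, 115, 130, 145
n = 145; position = n/2 = 72.5.
This falls in the class [6, 9): L = 6, F = 53, f = 26, h = 3.
Median ≈ 6 + ((72.5 − 53) / 26) × 3 = 8.2500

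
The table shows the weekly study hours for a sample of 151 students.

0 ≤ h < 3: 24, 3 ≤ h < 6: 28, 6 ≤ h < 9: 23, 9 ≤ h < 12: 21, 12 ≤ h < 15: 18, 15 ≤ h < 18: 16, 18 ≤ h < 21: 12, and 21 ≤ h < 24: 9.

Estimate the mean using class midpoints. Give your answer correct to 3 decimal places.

Midpoints: 1.5, 4.5, 7.5, 10.5, 13.5, 16.5, 19.5, 22.5
Σfm = 24×1.5 + 28×4.5 + 23×7.5 + 21×10.5 + 18×13.5 + 16×16.5 + 12×19.5 + 9×22.5 = 1498.5
n = Σf = 151
Mean = 1498.5 / 151 = 9.9238

9.924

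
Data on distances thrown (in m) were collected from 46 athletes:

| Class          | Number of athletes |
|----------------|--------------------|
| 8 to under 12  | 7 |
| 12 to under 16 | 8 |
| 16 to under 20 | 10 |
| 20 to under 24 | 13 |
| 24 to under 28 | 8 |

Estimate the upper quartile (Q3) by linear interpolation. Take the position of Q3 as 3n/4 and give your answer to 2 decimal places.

Cumulative frequencies: 7, 15, 25, 38, 46
n = 46; position = 3n/4 = 34.5.
This falls in the class 20 to under 24: L = 20, F = 25, f = 13, h = 4.
Upper quartile ≈ 20 + ((34.5 − 25) / 13) × 4 = 22.9231

22.92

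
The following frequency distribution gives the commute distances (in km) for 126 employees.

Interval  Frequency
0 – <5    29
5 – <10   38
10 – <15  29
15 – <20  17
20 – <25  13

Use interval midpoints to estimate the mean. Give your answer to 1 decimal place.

10.4

Midpoints: 2.5, 7.5, 12.5, 17.5, 22.5
Σfm = 29×2.5 + 38×7.5 + 29×12.5 + 17×17.5 + 13×22.5 = 1310
n = Σf = 126
Mean = 1310 / 126 = 10.3968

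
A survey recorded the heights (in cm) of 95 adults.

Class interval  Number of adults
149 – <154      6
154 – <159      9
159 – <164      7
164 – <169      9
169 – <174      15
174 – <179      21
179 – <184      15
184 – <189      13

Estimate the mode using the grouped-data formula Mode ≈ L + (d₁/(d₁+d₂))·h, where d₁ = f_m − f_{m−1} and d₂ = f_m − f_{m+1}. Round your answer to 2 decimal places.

176.50

Modal class: 174 – <179 (highest frequency 21).
d₁ = 21 − 15 = 6, d₂ = 21 − 15 = 6
Mode ≈ 174 + (6/(6+6)) × 5 = 174 + 2.5000 = 176.5000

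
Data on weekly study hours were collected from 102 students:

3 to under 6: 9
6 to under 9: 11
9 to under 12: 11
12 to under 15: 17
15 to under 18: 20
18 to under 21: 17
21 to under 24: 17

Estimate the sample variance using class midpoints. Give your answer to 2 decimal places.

31.82

Midpoints: 4.5, 7.5, 10.5, 13.5, 16.5, 19.5, 22.5
n = 102, Σfm = 1512, mean = 14.8235
Σfm² = 25627.5
Σf(m − x̄)² = Σfm² − (Σfm)²/n = 25627.5 − 1512²/102 = 3214.3235
Sample variance = 3214.3235 / 101 = 31.8250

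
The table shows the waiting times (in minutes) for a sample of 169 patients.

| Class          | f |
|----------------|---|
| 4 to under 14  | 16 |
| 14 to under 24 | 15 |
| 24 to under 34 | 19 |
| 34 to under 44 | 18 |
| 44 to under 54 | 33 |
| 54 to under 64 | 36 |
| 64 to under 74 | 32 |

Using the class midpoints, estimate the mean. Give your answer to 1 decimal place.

45.2

Midpoints: 9, 19, 29, 39, 49, 59, 69
Σfm = 16×9 + 15×19 + 19×29 + 18×39 + 33×49 + 36×59 + 32×69 = 7631
n = Σf = 169
Mean = 7631 / 169 = 45.1538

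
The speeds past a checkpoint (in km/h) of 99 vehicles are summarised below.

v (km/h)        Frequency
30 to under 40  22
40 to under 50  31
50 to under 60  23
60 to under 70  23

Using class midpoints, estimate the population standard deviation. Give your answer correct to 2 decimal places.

Midpoints: 35, 45, 55, 65
n = 99, Σfm = 4925, mean = 49.7475
Σfm² = 256475
Σf(m − x̄)² = Σfm² − (Σfm)²/n = 256475 − 4925²/99 = 11468.6869
Population variance = 11468.6869 / 99 = 115.8453
Standard deviation = √115.8453 = 10.7631

10.76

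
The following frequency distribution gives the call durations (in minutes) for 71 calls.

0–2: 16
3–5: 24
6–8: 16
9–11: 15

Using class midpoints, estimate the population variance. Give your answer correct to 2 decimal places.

10.06

Midpoints: 1, 4, 7, 10
n = 71, Σfm = 374, mean = 5.2676
Σfm² = 2684
Σf(m − x̄)² = Σfm² − (Σfm)²/n = 2684 − 374²/71 = 713.9155
Population variance = 713.9155 / 71 = 10.0551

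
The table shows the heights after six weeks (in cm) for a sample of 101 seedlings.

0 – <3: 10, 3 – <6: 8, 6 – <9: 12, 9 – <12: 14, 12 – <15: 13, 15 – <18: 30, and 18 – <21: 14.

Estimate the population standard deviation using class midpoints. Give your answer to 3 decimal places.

5.670

Midpoints: 1.5, 4.5, 7.5, 10.5, 13.5, 16.5, 19.5
n = 101, Σfm = 1231.5, mean = 12.1931
Σfm² = 18263.25
Σf(m − x̄)² = Σfm² − (Σfm)²/n = 18263.25 − 1231.5²/101 = 3247.4851
Population variance = 3247.4851 / 101 = 32.1533
Standard deviation = √32.1533 = 5.6704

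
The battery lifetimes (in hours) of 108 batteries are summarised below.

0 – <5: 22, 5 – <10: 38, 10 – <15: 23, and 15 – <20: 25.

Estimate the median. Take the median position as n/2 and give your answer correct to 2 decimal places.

Cumulative frequencies: 22, 60, 83, 108
n = 108; position = n/2 = 54.
This falls in the class 5 – <10: L = 5, F = 22, f = 38, h = 5.
Median ≈ 5 + ((54 − 22) / 38) × 5 = 9.2105

9.21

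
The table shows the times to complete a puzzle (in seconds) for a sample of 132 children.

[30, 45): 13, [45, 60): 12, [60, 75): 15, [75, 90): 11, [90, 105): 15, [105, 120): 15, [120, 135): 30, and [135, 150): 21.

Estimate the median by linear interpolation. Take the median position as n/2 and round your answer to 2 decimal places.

Cumulative frequencies: 13, 25, 40, 51, 66, 81, 111, 132
n = 132; position = n/2 = 66.
This falls in the class [90, 105): L = 90, F = 51, f = 15, h = 15.
Median ≈ 90 + ((66 − 51) / 15) × 15 = 105.0000

105.00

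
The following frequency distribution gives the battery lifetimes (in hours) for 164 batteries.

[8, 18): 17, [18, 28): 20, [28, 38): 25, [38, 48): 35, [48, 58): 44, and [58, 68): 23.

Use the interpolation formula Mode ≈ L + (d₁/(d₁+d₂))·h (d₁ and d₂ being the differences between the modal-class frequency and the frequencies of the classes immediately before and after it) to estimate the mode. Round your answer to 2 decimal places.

51.00

Modal class: [48, 58) (highest frequency 44).
d₁ = 44 − 35 = 9, d₂ = 44 − 23 = 21
Mode ≈ 48 + (9/(9+21)) × 10 = 48 + 3.0000 = 51.0000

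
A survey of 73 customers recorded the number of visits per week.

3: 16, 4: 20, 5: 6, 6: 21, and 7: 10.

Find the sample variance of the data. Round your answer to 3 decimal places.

1.991

Values: 3, 4, 5, 6, 7
n = 73, Σfx = 354, mean = 4.8493
Σfx² = 1860
Σf(x − x̄)² = Σfx² − (Σfx)²/n = 1860 − 354²/73 = 143.3425
Sample variance = 143.3425 / 72 = 1.9909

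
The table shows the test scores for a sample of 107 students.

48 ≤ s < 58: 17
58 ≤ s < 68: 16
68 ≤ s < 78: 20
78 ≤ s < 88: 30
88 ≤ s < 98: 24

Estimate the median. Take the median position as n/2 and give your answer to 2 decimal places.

78.17

Cumulative frequencies: 17, 33, 53, 83, 107
n = 107; position = n/2 = 53.5.
This falls in the class 78 ≤ s < 88: L = 78, F = 53, f = 30, h = 10.
Median ≈ 78 + ((53.5 − 53) / 30) × 10 = 78.1667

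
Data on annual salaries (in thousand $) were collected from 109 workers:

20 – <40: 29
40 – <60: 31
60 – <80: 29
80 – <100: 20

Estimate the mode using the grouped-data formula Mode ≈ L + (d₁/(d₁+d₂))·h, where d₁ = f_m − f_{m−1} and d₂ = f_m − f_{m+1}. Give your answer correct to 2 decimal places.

Modal class: 40 – <60 (highest frequency 31).
d₁ = 31 − 29 = 2, d₂ = 31 − 29 = 2
Mode ≈ 40 + (2/(2+2)) × 20 = 40 + 10.0000 = 50.0000

50.00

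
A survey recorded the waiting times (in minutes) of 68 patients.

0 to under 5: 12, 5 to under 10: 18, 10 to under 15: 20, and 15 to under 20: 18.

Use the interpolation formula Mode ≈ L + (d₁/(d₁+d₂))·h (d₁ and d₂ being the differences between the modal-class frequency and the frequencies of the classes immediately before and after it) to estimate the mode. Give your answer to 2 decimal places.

12.50

Modal class: 10 to under 15 (highest frequency 20).
d₁ = 20 − 18 = 2, d₂ = 20 − 18 = 2
Mode ≈ 10 + (2/(2+2)) × 5 = 10 + 2.5000 = 12.5000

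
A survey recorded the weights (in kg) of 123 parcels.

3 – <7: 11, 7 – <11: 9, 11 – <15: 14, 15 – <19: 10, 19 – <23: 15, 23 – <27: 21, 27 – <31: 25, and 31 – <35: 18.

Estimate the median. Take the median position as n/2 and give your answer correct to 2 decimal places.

Cumulative frequencies: 11, 20, 34, 44, 59, 80, 105, 123
n = 123; position = n/2 = 61.5.
This falls in the class 23 – <27: L = 23, F = 59, f = 21, h = 4.
Median ≈ 23 + ((61.5 − 59) / 21) × 4 = 23.4762

23.48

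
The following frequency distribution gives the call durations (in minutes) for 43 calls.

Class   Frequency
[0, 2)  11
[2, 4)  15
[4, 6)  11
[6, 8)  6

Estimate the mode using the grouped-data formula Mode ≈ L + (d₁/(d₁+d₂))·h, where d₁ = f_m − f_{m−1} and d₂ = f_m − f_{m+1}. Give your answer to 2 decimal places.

Modal class: [2, 4) (highest frequency 15).
d₁ = 15 − 11 = 4, d₂ = 15 − 11 = 4
Mode ≈ 2 + (4/(4+4)) × 2 = 2 + 1.0000 = 3.0000

3.00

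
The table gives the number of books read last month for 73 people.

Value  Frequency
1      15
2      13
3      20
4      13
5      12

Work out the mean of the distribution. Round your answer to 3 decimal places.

Values: 1, 2, 3, 4, 5
Σfx = 15×1 + 13×2 + 20×3 + 13×4 + 12×5 = 213
n = Σf = 73
Mean = 213 / 73 = 2.9178

2.918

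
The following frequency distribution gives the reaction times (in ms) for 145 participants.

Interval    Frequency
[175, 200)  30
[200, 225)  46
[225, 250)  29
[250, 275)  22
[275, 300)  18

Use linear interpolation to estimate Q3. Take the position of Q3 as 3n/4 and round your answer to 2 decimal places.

Cumulative frequencies: 30, 76, 105, 127, 145
n = 145; position = 3n/4 = 108.75.
This falls in the class [250, 275): L = 250, F = 105, f = 22, h = 25.
Upper quartile ≈ 250 + ((108.75 − 105) / 22) × 25 = 254.2614

254.26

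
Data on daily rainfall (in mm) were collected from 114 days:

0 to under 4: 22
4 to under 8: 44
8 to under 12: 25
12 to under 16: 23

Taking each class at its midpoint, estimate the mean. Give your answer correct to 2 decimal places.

Midpoints: 2, 6, 10, 14
Σfm = 22×2 + 44×6 + 25×10 + 23×14 = 880
n = Σf = 114
Mean = 880 / 114 = 7.7193

7.72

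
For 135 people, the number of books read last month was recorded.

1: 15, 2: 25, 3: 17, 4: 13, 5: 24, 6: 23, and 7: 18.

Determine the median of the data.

Cumulative frequencies: 15, 40, 57, 70, 94, 117, 135
n = 135, so the median is the value in position (n+1)/2 = 68.
Position 68 falls at value 4.

4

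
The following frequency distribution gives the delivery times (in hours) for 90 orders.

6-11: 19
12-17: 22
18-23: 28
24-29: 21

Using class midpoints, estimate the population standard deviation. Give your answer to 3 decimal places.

Midpoints: 8.5, 14.5, 20.5, 26.5
n = 90, Σfm = 1611, mean = 17.9000
Σfm² = 32512.5
Σf(m − x̄)² = Σfm² − (Σfm)²/n = 32512.5 − 1611²/90 = 3675.6000
Population variance = 3675.6000 / 90 = 40.8400
Standard deviation = √40.8400 = 6.3906

6.391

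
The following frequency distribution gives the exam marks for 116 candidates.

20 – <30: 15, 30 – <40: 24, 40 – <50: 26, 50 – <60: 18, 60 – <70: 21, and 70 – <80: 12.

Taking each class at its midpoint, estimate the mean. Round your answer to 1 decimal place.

Midpoints: 25, 35, 45, 55, 65, 75
Σfm = 15×25 + 24×35 + 26×45 + 18×55 + 21×65 + 12×75 = 5640
n = Σf = 116
Mean = 5640 / 116 = 48.6207

48.6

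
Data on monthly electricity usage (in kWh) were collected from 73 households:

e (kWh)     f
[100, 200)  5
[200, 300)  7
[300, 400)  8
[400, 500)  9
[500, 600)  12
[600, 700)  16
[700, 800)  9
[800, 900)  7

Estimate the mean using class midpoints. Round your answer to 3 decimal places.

534.932

Midpoints: 150, 250, 350, 450, 550, 650, 750, 850
Σfm = 5×150 + 7×250 + 8×350 + 9×450 + 12×550 + 16×650 + 9×750 + 7×850 = 39050
n = Σf = 73
Mean = 39050 / 73 = 534.9315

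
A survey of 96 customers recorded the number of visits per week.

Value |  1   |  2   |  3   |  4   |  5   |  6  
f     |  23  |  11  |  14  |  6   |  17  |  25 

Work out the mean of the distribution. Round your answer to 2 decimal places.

Values: 1, 2, 3, 4, 5, 6
Σfx = 23×1 + 11×2 + 14×3 + 6×4 + 17×5 + 25×6 = 346
n = Σf = 96
Mean = 346 / 96 = 3.6042

3.60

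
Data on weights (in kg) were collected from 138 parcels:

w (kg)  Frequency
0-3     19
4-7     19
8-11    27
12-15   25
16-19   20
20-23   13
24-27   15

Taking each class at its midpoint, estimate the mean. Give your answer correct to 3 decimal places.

12.601

Midpoints: 1.5, 5.5, 9.5, 13.5, 17.5, 21.5, 25.5
Σfm = 19×1.5 + 19×5.5 + 27×9.5 + 25×13.5 + 20×17.5 + 13×21.5 + 15×25.5 = 1739
n = Σf = 138
Mean = 1739 / 138 = 12.6014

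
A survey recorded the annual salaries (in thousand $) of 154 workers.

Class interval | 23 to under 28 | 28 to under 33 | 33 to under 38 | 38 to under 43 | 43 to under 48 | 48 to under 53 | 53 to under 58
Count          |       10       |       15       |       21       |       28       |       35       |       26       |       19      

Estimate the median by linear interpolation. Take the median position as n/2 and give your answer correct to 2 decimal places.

Cumulative frequencies: 10, 25, 46, 74, 109, 135, 154
n = 154; position = n/2 = 77.
This falls in the class 43 to under 48: L = 43, F = 74, f = 35, h = 5.
Median ≈ 43 + ((77 − 74) / 35) × 5 = 43.4286

43.43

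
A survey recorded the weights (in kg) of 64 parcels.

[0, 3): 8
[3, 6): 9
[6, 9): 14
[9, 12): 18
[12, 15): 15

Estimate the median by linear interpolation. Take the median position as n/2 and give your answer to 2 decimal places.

Cumulative frequencies: 8, 17, 31, 49, 64
n = 64; position = n/2 = 32.
This falls in the class [9, 12): L = 9, F = 31, f = 18, h = 3.
Median ≈ 9 + ((32 − 31) / 18) × 3 = 9.1667

9.17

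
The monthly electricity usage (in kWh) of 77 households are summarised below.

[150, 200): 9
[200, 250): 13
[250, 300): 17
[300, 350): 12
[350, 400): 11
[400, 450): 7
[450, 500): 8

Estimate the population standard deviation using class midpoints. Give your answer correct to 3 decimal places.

91.039

Midpoints: 175, 225, 275, 325, 375, 425, 475
n = 77, Σfm = 23975, mean = 311.3636
Σfm² = 8103125
Σf(m − x̄)² = Σfm² − (Σfm)²/n = 8103125 − 23975²/77 = 638181.8182
Population variance = 638181.8182 / 77 = 8288.0756
Standard deviation = √8288.0756 = 91.0389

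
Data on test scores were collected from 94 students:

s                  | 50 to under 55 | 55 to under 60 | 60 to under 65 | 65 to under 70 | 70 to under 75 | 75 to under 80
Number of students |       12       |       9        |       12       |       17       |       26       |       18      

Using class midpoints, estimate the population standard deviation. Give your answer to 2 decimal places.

8.22

Midpoints: 52.5, 57.5, 62.5, 67.5, 72.5, 77.5
n = 94, Σfm = 6325, mean = 67.2872
Σfm² = 431937.5
Σf(m − x̄)² = Σfm² − (Σfm)²/n = 431937.5 − 6325²/94 = 6345.7447
Population variance = 6345.7447 / 94 = 67.5079
Standard deviation = √67.5079 = 8.2163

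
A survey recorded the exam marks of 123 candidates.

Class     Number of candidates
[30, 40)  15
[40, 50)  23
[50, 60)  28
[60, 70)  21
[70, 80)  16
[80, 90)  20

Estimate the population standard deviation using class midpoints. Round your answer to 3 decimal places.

Midpoints: 35, 45, 55, 65, 75, 85
n = 123, Σfm = 7365, mean = 59.8780
Σfm² = 472875
Σf(m − x̄)² = Σfm² − (Σfm)²/n = 472875 − 7365²/123 = 31873.1707
Population variance = 31873.1707 / 123 = 259.1315
Standard deviation = √259.1315 = 16.0976

16.098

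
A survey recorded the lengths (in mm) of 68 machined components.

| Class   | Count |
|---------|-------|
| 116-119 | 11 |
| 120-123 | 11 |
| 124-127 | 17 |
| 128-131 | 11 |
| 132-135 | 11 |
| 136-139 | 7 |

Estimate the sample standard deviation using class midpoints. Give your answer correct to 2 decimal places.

Midpoints: 117.5, 121.5, 125.5, 129.5, 133.5, 137.5
n = 68, Σfm = 8618, mean = 126.7353
Σfm² = 1094869
Σf(m − x̄)² = Σfm² − (Σfm)²/n = 1094869 − 8618²/68 = 2664.2353
Sample variance = 2664.2353 / 67 = 39.7647
Standard deviation = √39.7647 = 6.3059

6.31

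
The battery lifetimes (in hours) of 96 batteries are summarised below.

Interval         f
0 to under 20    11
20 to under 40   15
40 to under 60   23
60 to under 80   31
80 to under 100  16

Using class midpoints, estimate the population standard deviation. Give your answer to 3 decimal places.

24.745

Midpoints: 10, 30, 50, 70, 90
n = 96, Σfm = 5320, mean = 55.4167
Σfm² = 353600
Σf(m − x̄)² = Σfm² − (Σfm)²/n = 353600 − 5320²/96 = 58783.3333
Population variance = 58783.3333 / 96 = 612.3264
Standard deviation = √612.3264 = 24.7452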